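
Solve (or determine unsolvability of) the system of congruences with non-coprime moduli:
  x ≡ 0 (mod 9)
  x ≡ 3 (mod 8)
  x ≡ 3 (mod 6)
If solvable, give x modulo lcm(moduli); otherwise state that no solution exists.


Moduli 9, 8, 6 are not pairwise coprime, so CRT works modulo lcm(m_i) when all pairwise compatibility conditions hold.
Pairwise compatibility: gcd(m_i, m_j) must divide a_i - a_j for every pair.
Merge one congruence at a time:
  Start: x ≡ 0 (mod 9).
  Combine with x ≡ 3 (mod 8): gcd(9, 8) = 1; 3 - 0 = 3, which IS divisible by 1, so compatible.
    Write x = 0 + 9·t and substitute into x ≡ 3 (mod 8): 9·t ≡ 3 − 0 = 3 (mod 8).
    Reduce coefficients mod 8: 1·t ≡ 3 (mod 8).
    So t ≡ 3 (mod 8).
    Then x = 0 + 9·3 = 27, valid modulo lcm(9, 8) = 72: x ≡ 27 (mod 72).
  Combine with x ≡ 3 (mod 6): gcd(72, 6) = 6; 3 - 27 = -24, which IS divisible by 6, so compatible.
    Write x = 27 + 72·t and substitute into x ≡ 3 (mod 6): 72·t ≡ 3 − 27 = -24 (mod 6).
    Divide the congruence (and modulus) by g = 6: 12·t ≡ -4 (mod 1).
    Modulo 1 every t works; take t = 0.
    Then x = 27 + 72·0 = 27, valid modulo lcm(72, 6) = 72: x ≡ 27 (mod 72).
Verify: 27 mod 9 = 0, 27 mod 8 = 3, 27 mod 6 = 3.

x ≡ 27 (mod 72).


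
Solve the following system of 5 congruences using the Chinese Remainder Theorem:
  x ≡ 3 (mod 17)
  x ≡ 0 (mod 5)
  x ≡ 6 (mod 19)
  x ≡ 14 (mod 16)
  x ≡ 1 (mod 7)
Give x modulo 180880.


Product of moduli M = 17 · 5 · 19 · 16 · 7 = 180880.
Merge one congruence at a time:
  Start: x ≡ 3 (mod 17).
  Combine with x ≡ 0 (mod 5); new modulus lcm = 85.
    Write x = 3 + 17·t and substitute into x ≡ 0 (mod 5): 17·t ≡ 0 − 3 = -3 (mod 5).
    Reduce coefficients mod 5: 2·t ≡ 2 (mod 5).
    The inverse of 2 mod 5 is 3 (since 2·3 = 6 = 1·5 + 1), so t ≡ 3·2 = 6 ≡ 1 (mod 5).
    Then x = 3 + 17·1 = 20, valid modulo lcm(17, 5) = 85: x ≡ 20 (mod 85).
  Combine with x ≡ 6 (mod 19); new modulus lcm = 1615.
    Write x = 20 + 85·t and substitute into x ≡ 6 (mod 19): 85·t ≡ 6 − 20 = -14 (mod 19).
    Reduce coefficients mod 19: 9·t ≡ 5 (mod 19).
    The inverse of 9 mod 19 is 17 (since 9·17 = 153 = 8·19 + 1), so t ≡ 17·5 = 85 ≡ 9 (mod 19).
    Then x = 20 + 85·9 = 785, valid modulo lcm(85, 19) = 1615: x ≡ 785 (mod 1615).
  Combine with x ≡ 14 (mod 16); new modulus lcm = 25840.
    Write x = 785 + 1615·t and substitute into x ≡ 14 (mod 16): 1615·t ≡ 14 − 785 = -771 (mod 16).
    Reduce coefficients mod 16: 15·t ≡ 13 (mod 16).
    The inverse of 15 mod 16 is 15 (since 15·15 = 225 = 14·16 + 1), so t ≡ 15·13 = 195 ≡ 3 (mod 16).
    Then x = 785 + 1615·3 = 5630, valid modulo lcm(1615, 16) = 25840: x ≡ 5630 (mod 25840).
  Combine with x ≡ 1 (mod 7); new modulus lcm = 180880.
    Write x = 5630 + 25840·t and substitute into x ≡ 1 (mod 7): 25840·t ≡ 1 − 5630 = -5629 (mod 7).
    Reduce coefficients mod 7: 3·t ≡ 6 (mod 7).
    The inverse of 3 mod 7 is 5 (since 3·5 = 15 = 2·7 + 1), so t ≡ 5·6 = 30 ≡ 2 (mod 7).
    Then x = 5630 + 25840·2 = 57310, valid modulo lcm(25840, 7) = 180880: x ≡ 57310 (mod 180880).
Verify against each original: 57310 mod 17 = 3, 57310 mod 5 = 0, 57310 mod 19 = 6, 57310 mod 16 = 14, 57310 mod 7 = 1.

x ≡ 57310 (mod 180880).


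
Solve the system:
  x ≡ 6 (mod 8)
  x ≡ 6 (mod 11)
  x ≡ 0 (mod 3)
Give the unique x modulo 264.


Moduli 8, 11, 3 are pairwise coprime; by CRT there is a unique solution modulo M = 8 · 11 · 3 = 264.
Solve pairwise, accumulating the modulus:
  Start with x ≡ 6 (mod 8).
  Combine with x ≡ 6 (mod 11): since gcd(8, 11) = 1, we get a unique residue mod 88.
    Write x = 6 + 8·t and substitute into x ≡ 6 (mod 11): 8·t ≡ 6 − 6 = 0 (mod 11).
    The inverse of 8 mod 11 is 7 (since 8·7 = 56 = 5·11 + 1), so t ≡ 7·0 = 0 ≡ 0 (mod 11).
    Then x = 6 + 8·0 = 6, valid modulo lcm(8, 11) = 88: x ≡ 6 (mod 88).
  Combine with x ≡ 0 (mod 3): since gcd(88, 3) = 1, we get a unique residue mod 264.
    Write x = 6 + 88·t and substitute into x ≡ 0 (mod 3): 88·t ≡ 0 − 6 = -6 (mod 3).
    Reduce coefficients mod 3: 1·t ≡ 0 (mod 3).
    So t ≡ 0 (mod 3).
    Then x = 6 + 88·0 = 6, valid modulo lcm(88, 3) = 264: x ≡ 6 (mod 264).
Verify: 6 mod 8 = 6 ✓, 6 mod 11 = 6 ✓, 6 mod 3 = 0 ✓.

x ≡ 6 (mod 264).


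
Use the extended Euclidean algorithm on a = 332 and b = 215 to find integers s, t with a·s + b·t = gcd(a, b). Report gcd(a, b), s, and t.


Euclidean algorithm on (332, 215) — divide until remainder is 0:
  332 = 1 · 215 + 117
  215 = 1 · 117 + 98
  117 = 1 · 98 + 19
  98 = 5 · 19 + 3
  19 = 6 · 3 + 1
  3 = 3 · 1 + 0
gcd(332, 215) = 1.
Track Bezout coefficients alongside the remainders: start with r₀ = 332 = a·1 + b·0 (s = 1, t = 0) and r₁ = 215 = a·0 + b·1 (s = 0, t = 1); each new remainder r_{k+1} = r_{k-1} − q_k·r_k inherits s_{k+1} = s_{k-1} − q_k·s_k, t_{k+1} = t_{k-1} − q_k·t_k, so r_k = a·s_k + b·t_k at every step:
  q = 1: r = 117, s = 1 − 1·0 = 1, t = 0 − 1·1 = -1  (check: 332·1 + 215·(-1) = 117)
  q = 1: r = 98, s = 0 − 1·1 = -1, t = 1 − 1·(-1) = 2  (check: 332·(-1) + 215·2 = 98)
  q = 1: r = 19, s = 1 − 1·(-1) = 2, t = -1 − 1·2 = -3  (check: 332·2 + 215·(-3) = 19)
  q = 5: r = 3, s = -1 − 5·2 = -11, t = 2 − 5·(-3) = 17  (check: 332·(-11) + 215·17 = 3)
  q = 6: r = 1, s = 2 − 6·(-11) = 68, t = -3 − 6·17 = -105  (check: 332·68 + 215·(-105) = 1)
The row with r = 1 (the gcd) gives the Bezout coefficients s = 68, t = -105.
Result: 332 · (68) + 215 · (-105) = 1.

gcd(332, 215) = 1; s = 68, t = -105 (check: 332·68 + 215·(-105) = 1).


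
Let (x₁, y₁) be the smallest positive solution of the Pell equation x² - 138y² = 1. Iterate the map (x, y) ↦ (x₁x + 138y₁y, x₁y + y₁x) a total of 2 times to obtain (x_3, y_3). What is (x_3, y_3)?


Step 1: Find the fundamental solution (x₁, y₁) of x² - 138y² = 1.
  Expand √138 as a continued fraction. a₀ = ⌊√138⌋ = 11; iterate m_{k+1} = d_k·a_k − m_k, d_{k+1} = (138 − m_{k+1}²)/d_k, a_{k+1} = ⌊(a₀ + m_{k+1})/d_{k+1}⌋ (starting m₀ = 0, d₀ = 1), with convergents p_k = a_k·p_{k-1} + p_{k-2}, q_k = a_k·q_{k-1} + q_{k-2} (p₋₁ = 1, q₋₁ = 0):
  k = 0: a₀ = 11; p₀/q₀ = 11/1; p₀² − 138·q₀² = 121 − 138 = -17.
  k = 1: m = 11, d = 17, a = ⌊(11 + 11)/17⌋ = 1; p/q = (1·11 + 1)/(1·1 + 0) = 12/1; p² − 138·q² = 144 − 138 = 6.
  k = 2: m = 6, d = 6, a = ⌊(11 + 6)/6⌋ = 2; p/q = (2·12 + 11)/(2·1 + 1) = 35/3; p² − 138·q² = 1225 − 1242 = -17.
  k = 3: m = 6, d = 17, a = ⌊(11 + 6)/17⌋ = 1; p/q = (1·35 + 12)/(1·3 + 1) = 47/4; p² − 138·q² = 2209 − 2208 = 1.
  The first convergent with p² − 138·q² = 1 gives the fundamental solution (x₁, y₁) = (47, 4).
Step 2: Apply the recurrence (x_{n+1}, y_{n+1}) = (x₁x_n + 138y₁y_n, x₁y_n + y₁x_n) repeatedly.
  From (x_1, y_1) = (47, 4): x_2 = 47·47 + 138·4·4 = 4417; y_2 = 47·4 + 4·47 = 376.
  From (x_2, y_2) = (4417, 376): x_3 = 47·4417 + 138·4·376 = 415151; y_3 = 47·376 + 4·4417 = 35340.
Step 3: Verify x_3² - 138·y_3² = 172350352801 - 172350352800 = 1 (should be 1). ✓

(x_1, y_1) = (47, 4); (x_3, y_3) = (415151, 35340).


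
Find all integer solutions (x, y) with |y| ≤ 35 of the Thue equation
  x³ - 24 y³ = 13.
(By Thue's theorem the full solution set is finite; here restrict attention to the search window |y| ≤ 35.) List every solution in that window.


The equation is x³ - 24y³ = 13. For fixed y, x³ = 24·y³ + 13, so a solution requires the RHS to be a perfect cube.
Strategy: iterate y from -35 to 35, compute RHS = 24·y³ + 13, and check whether it is a (positive or negative) perfect cube.
Check small values of y:
  y = 0: RHS = 13 is not a perfect cube.
  y = 1: RHS = 37 is not a perfect cube.
  y = -1: RHS = -11 is not a perfect cube.
  y = 2: RHS = 205 is not a perfect cube.
  y = -2: RHS = -179 is not a perfect cube.
  y = 3: RHS = 661 is not a perfect cube.
  y = -3: RHS = -635 is not a perfect cube.
Continuing the search up to |y| = 35 finds no solutions either.
No (x, y) in the scanned range satisfies the equation.

No integer solutions with |y| ≤ 35.


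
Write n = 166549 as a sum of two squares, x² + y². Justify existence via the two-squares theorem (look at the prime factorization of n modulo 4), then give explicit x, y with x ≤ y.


Step 1: Factor n = 166549 = 17 · 97 · 101.
Step 2: Check the mod-4 condition on each prime factor: 17 ≡ 1 (mod 4), exponent 1; 97 ≡ 1 (mod 4), exponent 1; 101 ≡ 1 (mod 4), exponent 1.
All primes ≡ 3 (mod 4) appear to even exponent (or don't appear), so by the two-squares theorem n IS expressible as a sum of two squares.
Step 3: Build a representation. Here n = 17 · 97 · 101 is a product of primes ≡ 1 (mod 4). Each prime p ≡ 1 (mod 4) is itself a sum of two squares; find a² by testing p − a² for a perfect square:
  17: 17 − 1² = 16 = 4² ⇒ 17 = 1² + 4².
  97: 97 − 1² = 96, 97 − 2² = 93, 97 − 3² = 88, 97 − 4² = 81 = 9² ⇒ 97 = 4² + 9².
  101: 101 − 1² = 100 = 10² ⇒ 101 = 1² + 10².
  Combine using the Brahmagupta–Fibonacci identity (a² + b²)(c² + d²) = (ac − bd)² + (ad + bc)² = (ac + bd)² + (ad − bc)²:
  17 · 97 = 1649: from (1² + 4²)(4² + 9²), take (1·4 − 4·9, 1·9 + 4·4) = (4 − 36, 9 + 16) = (-32, 25); dropping signs (only squares matter) gives (32, 25); check 32² + 25² = 1024 + 625 = 1649 ✓.
  1649 · 101 = 166549: from (32² + 25²)(1² + 10²), take (32·1 − 25·10, 32·10 + 25·1) = (32 − 250, 320 + 25) = (-218, 345); dropping signs (only squares matter) gives (218, 345); check 218² + 345² = 47524 + 119025 = 166549 ✓.
Step 4: Order so x ≤ y and verify: 218² + 345² = 47524 + 119025 = 166549 = n. ✓

n = 166549 = 218² + 345² (one valid representation with x ≤ y).


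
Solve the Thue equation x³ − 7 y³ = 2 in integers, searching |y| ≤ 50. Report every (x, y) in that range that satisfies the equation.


The equation is x³ - 7y³ = 2. For fixed y, x³ = 7·y³ + 2, so a solution requires the RHS to be a perfect cube.
Strategy: iterate y from -50 to 50, compute RHS = 7·y³ + 2, and check whether it is a (positive or negative) perfect cube.
Check small values of y:
  y = 0: RHS = 2 is not a perfect cube.
  y = 1: RHS = 9 is not a perfect cube.
  y = -1: RHS = -5 is not a perfect cube.
  y = 2: RHS = 58 is not a perfect cube.
  y = -2: RHS = -54 is not a perfect cube.
  y = 3: RHS = 191 is not a perfect cube.
  y = -3: RHS = -187 is not a perfect cube.
Continuing the search up to |y| = 50 finds no solutions either.
No (x, y) in the scanned range satisfies the equation.

No integer solutions with |y| ≤ 50.


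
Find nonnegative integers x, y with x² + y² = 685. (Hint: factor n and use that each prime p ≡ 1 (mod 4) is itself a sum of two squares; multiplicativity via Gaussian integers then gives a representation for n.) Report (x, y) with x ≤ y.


Step 1: Factor n = 685 = 5 · 137.
Step 2: Check the mod-4 condition on each prime factor: 5 ≡ 1 (mod 4), exponent 1; 137 ≡ 1 (mod 4), exponent 1.
All primes ≡ 3 (mod 4) appear to even exponent (or don't appear), so by the two-squares theorem n IS expressible as a sum of two squares.
Step 3: Build a representation. Here n = 5 · 137 is a product of primes ≡ 1 (mod 4). Each prime p ≡ 1 (mod 4) is itself a sum of two squares; find a² by testing p − a² for a perfect square:
  5: 5 − 1² = 4 = 2² ⇒ 5 = 1² + 2².
  137: 137 − 1² = 136, 137 − 2² = 133, 137 − 3² = 128, 137 − 4² = 121 = 11² ⇒ 137 = 4² + 11².
  Combine using the Brahmagupta–Fibonacci identity (a² + b²)(c² + d²) = (ac − bd)² + (ad + bc)² = (ac + bd)² + (ad − bc)²:
  5 · 137 = 685: from (1² + 2²)(4² + 11²), take (1·4 − 2·11, 1·11 + 2·4) = (4 − 22, 11 + 8) = (-18, 19); dropping signs (only squares matter) gives (18, 19); check 18² + 19² = 324 + 361 = 685 ✓.
Step 4: Order so x ≤ y and verify: 18² + 19² = 324 + 361 = 685 = n. ✓

n = 685 = 18² + 19² (one valid representation with x ≤ y).


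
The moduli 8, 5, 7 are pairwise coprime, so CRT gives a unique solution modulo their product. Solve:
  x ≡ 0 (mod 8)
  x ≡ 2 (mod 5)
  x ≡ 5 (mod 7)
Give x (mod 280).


Moduli 8, 5, 7 are pairwise coprime; by CRT there is a unique solution modulo M = 8 · 5 · 7 = 280.
Solve pairwise, accumulating the modulus:
  Start with x ≡ 0 (mod 8).
  Combine with x ≡ 2 (mod 5): since gcd(8, 5) = 1, we get a unique residue mod 40.
    Write x = 0 + 8·t and substitute into x ≡ 2 (mod 5): 8·t ≡ 2 − 0 = 2 (mod 5).
    Reduce coefficients mod 5: 3·t ≡ 2 (mod 5).
    The inverse of 3 mod 5 is 2 (since 3·2 = 6 = 1·5 + 1), so t ≡ 2·2 = 4 ≡ 4 (mod 5).
    Then x = 0 + 8·4 = 32, valid modulo lcm(8, 5) = 40: x ≡ 32 (mod 40).
  Combine with x ≡ 5 (mod 7): since gcd(40, 7) = 1, we get a unique residue mod 280.
    Write x = 32 + 40·t and substitute into x ≡ 5 (mod 7): 40·t ≡ 5 − 32 = -27 (mod 7).
    Reduce coefficients mod 7: 5·t ≡ 1 (mod 7).
    The inverse of 5 mod 7 is 3 (since 5·3 = 15 = 2·7 + 1), so t ≡ 3·1 = 3 ≡ 3 (mod 7).
    Then x = 32 + 40·3 = 152, valid modulo lcm(40, 7) = 280: x ≡ 152 (mod 280).
Verify: 152 mod 8 = 0 ✓, 152 mod 5 = 2 ✓, 152 mod 7 = 5 ✓.

x ≡ 152 (mod 280).


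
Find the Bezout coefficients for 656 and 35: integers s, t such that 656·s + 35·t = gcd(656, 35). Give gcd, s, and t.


Euclidean algorithm on (656, 35) — divide until remainder is 0:
  656 = 18 · 35 + 26
  35 = 1 · 26 + 9
  26 = 2 · 9 + 8
  9 = 1 · 8 + 1
  8 = 8 · 1 + 0
gcd(656, 35) = 1.
Track Bezout coefficients alongside the remainders: start with r₀ = 656 = a·1 + b·0 (s = 1, t = 0) and r₁ = 35 = a·0 + b·1 (s = 0, t = 1); each new remainder r_{k+1} = r_{k-1} − q_k·r_k inherits s_{k+1} = s_{k-1} − q_k·s_k, t_{k+1} = t_{k-1} − q_k·t_k, so r_k = a·s_k + b·t_k at every step:
  q = 18: r = 26, s = 1 − 18·0 = 1, t = 0 − 18·1 = -18  (check: 656·1 + 35·(-18) = 26)
  q = 1: r = 9, s = 0 − 1·1 = -1, t = 1 − 1·(-18) = 19  (check: 656·(-1) + 35·19 = 9)
  q = 2: r = 8, s = 1 − 2·(-1) = 3, t = -18 − 2·19 = -56  (check: 656·3 + 35·(-56) = 8)
  q = 1: r = 1, s = -1 − 1·3 = -4, t = 19 − 1·(-56) = 75  (check: 656·(-4) + 35·75 = 1)
The row with r = 1 (the gcd) gives the Bezout coefficients s = -4, t = 75.
Result: 656 · (-4) + 35 · (75) = 1.

gcd(656, 35) = 1; s = -4, t = 75 (check: 656·(-4) + 35·75 = 1).


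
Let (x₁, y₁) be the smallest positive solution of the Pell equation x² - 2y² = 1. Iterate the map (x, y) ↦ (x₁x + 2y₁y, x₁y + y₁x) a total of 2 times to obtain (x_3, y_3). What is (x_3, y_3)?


Step 1: Find the fundamental solution (x₁, y₁) of x² - 2y² = 1.
  Expand √2 as a continued fraction. a₀ = ⌊√2⌋ = 1; iterate m_{k+1} = d_k·a_k − m_k, d_{k+1} = (2 − m_{k+1}²)/d_k, a_{k+1} = ⌊(a₀ + m_{k+1})/d_{k+1}⌋ (starting m₀ = 0, d₀ = 1), with convergents p_k = a_k·p_{k-1} + p_{k-2}, q_k = a_k·q_{k-1} + q_{k-2} (p₋₁ = 1, q₋₁ = 0):
  k = 0: a₀ = 1; p₀/q₀ = 1/1; p₀² − 2·q₀² = 1 − 2 = -1.
  k = 1: m = 1, d = 1, a = ⌊(1 + 1)/1⌋ = 2; p/q = (2·1 + 1)/(2·1 + 0) = 3/2; p² − 2·q² = 9 − 8 = 1.
  The first convergent with p² − 2·q² = 1 gives the fundamental solution (x₁, y₁) = (3, 2).
Step 2: Apply the recurrence (x_{n+1}, y_{n+1}) = (x₁x_n + 2y₁y_n, x₁y_n + y₁x_n) repeatedly.
  From (x_1, y_1) = (3, 2): x_2 = 3·3 + 2·2·2 = 17; y_2 = 3·2 + 2·3 = 12.
  From (x_2, y_2) = (17, 12): x_3 = 3·17 + 2·2·12 = 99; y_3 = 3·12 + 2·17 = 70.
Step 3: Verify x_3² - 2·y_3² = 9801 - 9800 = 1 (should be 1). ✓

(x_1, y_1) = (3, 2); (x_3, y_3) = (99, 70).


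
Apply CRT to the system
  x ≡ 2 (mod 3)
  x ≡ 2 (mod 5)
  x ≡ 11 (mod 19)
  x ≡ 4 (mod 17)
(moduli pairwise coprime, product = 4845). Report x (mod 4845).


Product of moduli M = 3 · 5 · 19 · 17 = 4845.
Merge one congruence at a time:
  Start: x ≡ 2 (mod 3).
  Combine with x ≡ 2 (mod 5); new modulus lcm = 15.
    Write x = 2 + 3·t and substitute into x ≡ 2 (mod 5): 3·t ≡ 2 − 2 = 0 (mod 5).
    The inverse of 3 mod 5 is 2 (since 3·2 = 6 = 1·5 + 1), so t ≡ 2·0 = 0 ≡ 0 (mod 5).
    Then x = 2 + 3·0 = 2, valid modulo lcm(3, 5) = 15: x ≡ 2 (mod 15).
  Combine with x ≡ 11 (mod 19); new modulus lcm = 285.
    Write x = 2 + 15·t and substitute into x ≡ 11 (mod 19): 15·t ≡ 11 − 2 = 9 (mod 19).
    The inverse of 15 mod 19 is 14 (since 15·14 = 210 = 11·19 + 1), so t ≡ 14·9 = 126 ≡ 12 (mod 19).
    Then x = 2 + 15·12 = 182, valid modulo lcm(15, 19) = 285: x ≡ 182 (mod 285).
  Combine with x ≡ 4 (mod 17); new modulus lcm = 4845.
    Write x = 182 + 285·t and substitute into x ≡ 4 (mod 17): 285·t ≡ 4 − 182 = -178 (mod 17).
    Reduce coefficients mod 17: 13·t ≡ 9 (mod 17).
    The inverse of 13 mod 17 is 4 (since 13·4 = 52 = 3·17 + 1), so t ≡ 4·9 = 36 ≡ 2 (mod 17).
    Then x = 182 + 285·2 = 752, valid modulo lcm(285, 17) = 4845: x ≡ 752 (mod 4845).
Verify against each original: 752 mod 3 = 2, 752 mod 5 = 2, 752 mod 19 = 11, 752 mod 17 = 4.

x ≡ 752 (mod 4845).


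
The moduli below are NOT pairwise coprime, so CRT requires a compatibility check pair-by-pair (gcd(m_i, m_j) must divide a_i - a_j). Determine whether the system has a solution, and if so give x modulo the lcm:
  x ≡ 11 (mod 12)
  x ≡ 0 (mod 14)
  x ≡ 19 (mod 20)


Moduli 12, 14, 20 are not pairwise coprime, so CRT works modulo lcm(m_i) when all pairwise compatibility conditions hold.
Pairwise compatibility: gcd(m_i, m_j) must divide a_i - a_j for every pair.
Merge one congruence at a time:
  Start: x ≡ 11 (mod 12).
  Combine with x ≡ 0 (mod 14): gcd(12, 14) = 2, and 0 - 11 = -11 is NOT divisible by 2.
    ⇒ system is inconsistent (no integer solution).

No solution (the system is inconsistent).


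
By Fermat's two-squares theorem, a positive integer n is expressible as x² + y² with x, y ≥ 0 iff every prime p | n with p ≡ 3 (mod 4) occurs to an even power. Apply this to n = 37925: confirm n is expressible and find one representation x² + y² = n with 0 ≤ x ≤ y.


Step 1: Factor n = 37925 = 5^2 · 37 · 41.
Step 2: Check the mod-4 condition on each prime factor: 5 ≡ 1 (mod 4), exponent 2; 37 ≡ 1 (mod 4), exponent 1; 41 ≡ 1 (mod 4), exponent 1.
All primes ≡ 3 (mod 4) appear to even exponent (or don't appear), so by the two-squares theorem n IS expressible as a sum of two squares.
Step 3: Build a representation. Group n = k² · m with k = 5 and m = 37 · 41 = 1517 (a product of primes ≡ 1 (mod 4)); a representation of m scales to one of n via (k·x)² + (k·y)² = k²(x² + y²). Each prime p ≡ 1 (mod 4) is itself a sum of two squares; find a² by testing p − a² for a perfect square:
  37: 37 − 1² = 36 = 6² ⇒ 37 = 1² + 6².
  41: 41 − 1² = 40, 41 − 2² = 37, 41 − 3² = 32, 41 − 4² = 25 = 5² ⇒ 41 = 4² + 5².
  Combine using the Brahmagupta–Fibonacci identity (a² + b²)(c² + d²) = (ac − bd)² + (ad + bc)² = (ac + bd)² + (ad − bc)²:
  37 · 41 = 1517: from (1² + 6²)(4² + 5²), take (1·4 − 6·5, 1·5 + 6·4) = (4 − 30, 5 + 24) = (-26, 29); dropping signs (only squares matter) gives (26, 29); check 26² + 29² = 676 + 841 = 1517 ✓.
  Scale by k = 5: (5·26, 5·29) = (130, 145).
Step 4: Order so x ≤ y and verify: 130² + 145² = 16900 + 21025 = 37925 = n. ✓

n = 37925 = 130² + 145² (one valid representation with x ≤ y).


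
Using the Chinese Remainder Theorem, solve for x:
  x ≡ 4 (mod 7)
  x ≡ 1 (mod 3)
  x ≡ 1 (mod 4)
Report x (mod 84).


Moduli 7, 3, 4 are pairwise coprime; by CRT there is a unique solution modulo M = 7 · 3 · 4 = 84.
Solve pairwise, accumulating the modulus:
  Start with x ≡ 4 (mod 7).
  Combine with x ≡ 1 (mod 3): since gcd(7, 3) = 1, we get a unique residue mod 21.
    Write x = 4 + 7·t and substitute into x ≡ 1 (mod 3): 7·t ≡ 1 − 4 = -3 (mod 3).
    Reduce coefficients mod 3: 1·t ≡ 0 (mod 3).
    So t ≡ 0 (mod 3).
    Then x = 4 + 7·0 = 4, valid modulo lcm(7, 3) = 21: x ≡ 4 (mod 21).
  Combine with x ≡ 1 (mod 4): since gcd(21, 4) = 1, we get a unique residue mod 84.
    Write x = 4 + 21·t and substitute into x ≡ 1 (mod 4): 21·t ≡ 1 − 4 = -3 (mod 4).
    Reduce coefficients mod 4: 1·t ≡ 1 (mod 4).
    So t ≡ 1 (mod 4).
    Then x = 4 + 21·1 = 25, valid modulo lcm(21, 4) = 84: x ≡ 25 (mod 84).
Verify: 25 mod 7 = 4 ✓, 25 mod 3 = 1 ✓, 25 mod 4 = 1 ✓.

x ≡ 25 (mod 84).


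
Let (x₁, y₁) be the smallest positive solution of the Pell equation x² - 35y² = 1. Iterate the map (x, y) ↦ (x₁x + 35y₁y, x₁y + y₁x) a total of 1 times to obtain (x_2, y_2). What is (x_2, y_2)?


Step 1: Find the fundamental solution (x₁, y₁) of x² - 35y² = 1.
  Expand √35 as a continued fraction. a₀ = ⌊√35⌋ = 5; iterate m_{k+1} = d_k·a_k − m_k, d_{k+1} = (35 − m_{k+1}²)/d_k, a_{k+1} = ⌊(a₀ + m_{k+1})/d_{k+1}⌋ (starting m₀ = 0, d₀ = 1), with convergents p_k = a_k·p_{k-1} + p_{k-2}, q_k = a_k·q_{k-1} + q_{k-2} (p₋₁ = 1, q₋₁ = 0):
  k = 0: a₀ = 5; p₀/q₀ = 5/1; p₀² − 35·q₀² = 25 − 35 = -10.
  k = 1: m = 5, d = 10, a = ⌊(5 + 5)/10⌋ = 1; p/q = (1·5 + 1)/(1·1 + 0) = 6/1; p² − 35·q² = 36 − 35 = 1.
  The first convergent with p² − 35·q² = 1 gives the fundamental solution (x₁, y₁) = (6, 1).
Step 2: Apply the recurrence (x_{n+1}, y_{n+1}) = (x₁x_n + 35y₁y_n, x₁y_n + y₁x_n) repeatedly.
  From (x_1, y_1) = (6, 1): x_2 = 6·6 + 35·1·1 = 71; y_2 = 6·1 + 1·6 = 12.
Step 3: Verify x_2² - 35·y_2² = 5041 - 5040 = 1 (should be 1). ✓

(x_1, y_1) = (6, 1); (x_2, y_2) = (71, 12).


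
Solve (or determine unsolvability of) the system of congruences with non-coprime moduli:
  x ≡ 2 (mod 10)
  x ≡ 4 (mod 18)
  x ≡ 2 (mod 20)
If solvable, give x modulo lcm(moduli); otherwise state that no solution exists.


Moduli 10, 18, 20 are not pairwise coprime, so CRT works modulo lcm(m_i) when all pairwise compatibility conditions hold.
Pairwise compatibility: gcd(m_i, m_j) must divide a_i - a_j for every pair.
Merge one congruence at a time:
  Start: x ≡ 2 (mod 10).
  Combine with x ≡ 4 (mod 18): gcd(10, 18) = 2; 4 - 2 = 2, which IS divisible by 2, so compatible.
    Write x = 2 + 10·t and substitute into x ≡ 4 (mod 18): 10·t ≡ 4 − 2 = 2 (mod 18).
    Divide the congruence (and modulus) by g = 2: 5·t ≡ 1 (mod 9).
    The inverse of 5 mod 9 is 2 (since 5·2 = 10 = 1·9 + 1), so t ≡ 2·1 = 2 ≡ 2 (mod 9).
    Then x = 2 + 10·2 = 22, valid modulo lcm(10, 18) = 90: x ≡ 22 (mod 90).
  Combine with x ≡ 2 (mod 20): gcd(90, 20) = 10; 2 - 22 = -20, which IS divisible by 10, so compatible.
    Write x = 22 + 90·t and substitute into x ≡ 2 (mod 20): 90·t ≡ 2 − 22 = -20 (mod 20).
    Divide the congruence (and modulus) by g = 10: 9·t ≡ -2 (mod 2).
    Reduce coefficients mod 2: 1·t ≡ 0 (mod 2).
    So t ≡ 0 (mod 2).
    Then x = 22 + 90·0 = 22, valid modulo lcm(90, 20) = 180: x ≡ 22 (mod 180).
Verify: 22 mod 10 = 2, 22 mod 18 = 4, 22 mod 20 = 2.

x ≡ 22 (mod 180).


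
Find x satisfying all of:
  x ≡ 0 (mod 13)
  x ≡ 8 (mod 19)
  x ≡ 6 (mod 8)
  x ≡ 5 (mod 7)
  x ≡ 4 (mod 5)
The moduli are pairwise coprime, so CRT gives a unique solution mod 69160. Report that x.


Product of moduli M = 13 · 19 · 8 · 7 · 5 = 69160.
Merge one congruence at a time:
  Start: x ≡ 0 (mod 13).
  Combine with x ≡ 8 (mod 19); new modulus lcm = 247.
    Write x = 0 + 13·t and substitute into x ≡ 8 (mod 19): 13·t ≡ 8 − 0 = 8 (mod 19).
    The inverse of 13 mod 19 is 3 (since 13·3 = 39 = 2·19 + 1), so t ≡ 3·8 = 24 ≡ 5 (mod 19).
    Then x = 0 + 13·5 = 65, valid modulo lcm(13, 19) = 247: x ≡ 65 (mod 247).
  Combine with x ≡ 6 (mod 8); new modulus lcm = 1976.
    Write x = 65 + 247·t and substitute into x ≡ 6 (mod 8): 247·t ≡ 6 − 65 = -59 (mod 8).
    Reduce coefficients mod 8: 7·t ≡ 5 (mod 8).
    The inverse of 7 mod 8 is 7 (since 7·7 = 49 = 6·8 + 1), so t ≡ 7·5 = 35 ≡ 3 (mod 8).
    Then x = 65 + 247·3 = 806, valid modulo lcm(247, 8) = 1976: x ≡ 806 (mod 1976).
  Combine with x ≡ 5 (mod 7); new modulus lcm = 13832.
    Write x = 806 + 1976·t and substitute into x ≡ 5 (mod 7): 1976·t ≡ 5 − 806 = -801 (mod 7).
    Reduce coefficients mod 7: 2·t ≡ 4 (mod 7).
    The inverse of 2 mod 7 is 4 (since 2·4 = 8 = 1·7 + 1), so t ≡ 4·4 = 16 ≡ 2 (mod 7).
    Then x = 806 + 1976·2 = 4758, valid modulo lcm(1976, 7) = 13832: x ≡ 4758 (mod 13832).
  Combine with x ≡ 4 (mod 5); new modulus lcm = 69160.
    Write x = 4758 + 13832·t and substitute into x ≡ 4 (mod 5): 13832·t ≡ 4 − 4758 = -4754 (mod 5).
    Reduce coefficients mod 5: 2·t ≡ 1 (mod 5).
    The inverse of 2 mod 5 is 3 (since 2·3 = 6 = 1·5 + 1), so t ≡ 3·1 = 3 ≡ 3 (mod 5).
    Then x = 4758 + 13832·3 = 46254, valid modulo lcm(13832, 5) = 69160: x ≡ 46254 (mod 69160).
Verify against each original: 46254 mod 13 = 0, 46254 mod 19 = 8, 46254 mod 8 = 6, 46254 mod 7 = 5, 46254 mod 5 = 4.

x ≡ 46254 (mod 69160).


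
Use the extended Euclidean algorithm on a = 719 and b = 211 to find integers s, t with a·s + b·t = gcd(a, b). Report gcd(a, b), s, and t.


Euclidean algorithm on (719, 211) — divide until remainder is 0:
  719 = 3 · 211 + 86
  211 = 2 · 86 + 39
  86 = 2 · 39 + 8
  39 = 4 · 8 + 7
  8 = 1 · 7 + 1
  7 = 7 · 1 + 0
gcd(719, 211) = 1.
Track Bezout coefficients alongside the remainders: start with r₀ = 719 = a·1 + b·0 (s = 1, t = 0) and r₁ = 211 = a·0 + b·1 (s = 0, t = 1); each new remainder r_{k+1} = r_{k-1} − q_k·r_k inherits s_{k+1} = s_{k-1} − q_k·s_k, t_{k+1} = t_{k-1} − q_k·t_k, so r_k = a·s_k + b·t_k at every step:
  q = 3: r = 86, s = 1 − 3·0 = 1, t = 0 − 3·1 = -3  (check: 719·1 + 211·(-3) = 86)
  q = 2: r = 39, s = 0 − 2·1 = -2, t = 1 − 2·(-3) = 7  (check: 719·(-2) + 211·7 = 39)
  q = 2: r = 8, s = 1 − 2·(-2) = 5, t = -3 − 2·7 = -17  (check: 719·5 + 211·(-17) = 8)
  q = 4: r = 7, s = -2 − 4·5 = -22, t = 7 − 4·(-17) = 75  (check: 719·(-22) + 211·75 = 7)
  q = 1: r = 1, s = 5 − 1·(-22) = 27, t = -17 − 1·75 = -92  (check: 719·27 + 211·(-92) = 1)
The row with r = 1 (the gcd) gives the Bezout coefficients s = 27, t = -92.
Result: 719 · (27) + 211 · (-92) = 1.

gcd(719, 211) = 1; s = 27, t = -92 (check: 719·27 + 211·(-92) = 1).


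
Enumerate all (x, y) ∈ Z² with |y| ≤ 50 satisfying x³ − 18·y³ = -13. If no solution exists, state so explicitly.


The equation is x³ - 18y³ = -13. For fixed y, x³ = 18·y³ − 13, so a solution requires the RHS to be a perfect cube.
Strategy: iterate y from -50 to 50, compute RHS = 18·y³ − 13, and check whether it is a (positive or negative) perfect cube.
Check small values of y:
  y = 0: RHS = -13 is not a perfect cube.
  y = 1: RHS = 5 is not a perfect cube.
  y = -1: RHS = -31 is not a perfect cube.
  y = 2: RHS = 131 is not a perfect cube.
  y = -2: RHS = -157 is not a perfect cube.
  y = 3: RHS = 473 is not a perfect cube.
  y = -3: RHS = -499 is not a perfect cube.
Continuing the search up to |y| = 50 finds no solutions either.
No (x, y) in the scanned range satisfies the equation.

No integer solutions with |y| ≤ 50.


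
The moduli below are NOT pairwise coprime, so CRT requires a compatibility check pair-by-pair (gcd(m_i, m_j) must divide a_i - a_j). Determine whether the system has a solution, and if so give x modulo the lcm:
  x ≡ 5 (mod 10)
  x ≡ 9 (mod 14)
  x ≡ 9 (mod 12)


Moduli 10, 14, 12 are not pairwise coprime, so CRT works modulo lcm(m_i) when all pairwise compatibility conditions hold.
Pairwise compatibility: gcd(m_i, m_j) must divide a_i - a_j for every pair.
Merge one congruence at a time:
  Start: x ≡ 5 (mod 10).
  Combine with x ≡ 9 (mod 14): gcd(10, 14) = 2; 9 - 5 = 4, which IS divisible by 2, so compatible.
    Write x = 5 + 10·t and substitute into x ≡ 9 (mod 14): 10·t ≡ 9 − 5 = 4 (mod 14).
    Divide the congruence (and modulus) by g = 2: 5·t ≡ 2 (mod 7).
    The inverse of 5 mod 7 is 3 (since 5·3 = 15 = 2·7 + 1), so t ≡ 3·2 = 6 ≡ 6 (mod 7).
    Then x = 5 + 10·6 = 65, valid modulo lcm(10, 14) = 70: x ≡ 65 (mod 70).
  Combine with x ≡ 9 (mod 12): gcd(70, 12) = 2; 9 - 65 = -56, which IS divisible by 2, so compatible.
    Write x = 65 + 70·t and substitute into x ≡ 9 (mod 12): 70·t ≡ 9 − 65 = -56 (mod 12).
    Divide the congruence (and modulus) by g = 2: 35·t ≡ -28 (mod 6).
    Reduce coefficients mod 6: 5·t ≡ 2 (mod 6).
    The inverse of 5 mod 6 is 5 (since 5·5 = 25 = 4·6 + 1), so t ≡ 5·2 = 10 ≡ 4 (mod 6).
    Then x = 65 + 70·4 = 345, valid modulo lcm(70, 12) = 420: x ≡ 345 (mod 420).
Verify: 345 mod 10 = 5, 345 mod 14 = 9, 345 mod 12 = 9.

x ≡ 345 (mod 420).


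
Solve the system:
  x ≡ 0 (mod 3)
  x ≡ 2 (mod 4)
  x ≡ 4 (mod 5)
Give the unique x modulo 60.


Moduli 3, 4, 5 are pairwise coprime; by CRT there is a unique solution modulo M = 3 · 4 · 5 = 60.
Solve pairwise, accumulating the modulus:
  Start with x ≡ 0 (mod 3).
  Combine with x ≡ 2 (mod 4): since gcd(3, 4) = 1, we get a unique residue mod 12.
    Write x = 0 + 3·t and substitute into x ≡ 2 (mod 4): 3·t ≡ 2 − 0 = 2 (mod 4).
    The inverse of 3 mod 4 is 3 (since 3·3 = 9 = 2·4 + 1), so t ≡ 3·2 = 6 ≡ 2 (mod 4).
    Then x = 0 + 3·2 = 6, valid modulo lcm(3, 4) = 12: x ≡ 6 (mod 12).
  Combine with x ≡ 4 (mod 5): since gcd(12, 5) = 1, we get a unique residue mod 60.
    Write x = 6 + 12·t and substitute into x ≡ 4 (mod 5): 12·t ≡ 4 − 6 = -2 (mod 5).
    Reduce coefficients mod 5: 2·t ≡ 3 (mod 5).
    The inverse of 2 mod 5 is 3 (since 2·3 = 6 = 1·5 + 1), so t ≡ 3·3 = 9 ≡ 4 (mod 5).
    Then x = 6 + 12·4 = 54, valid modulo lcm(12, 5) = 60: x ≡ 54 (mod 60).
Verify: 54 mod 3 = 0 ✓, 54 mod 4 = 2 ✓, 54 mod 5 = 4 ✓.

x ≡ 54 (mod 60).


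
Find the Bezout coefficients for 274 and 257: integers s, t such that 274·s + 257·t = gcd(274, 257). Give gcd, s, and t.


Euclidean algorithm on (274, 257) — divide until remainder is 0:
  274 = 1 · 257 + 17
  257 = 15 · 17 + 2
  17 = 8 · 2 + 1
  2 = 2 · 1 + 0
gcd(274, 257) = 1.
Track Bezout coefficients alongside the remainders: start with r₀ = 274 = a·1 + b·0 (s = 1, t = 0) and r₁ = 257 = a·0 + b·1 (s = 0, t = 1); each new remainder r_{k+1} = r_{k-1} − q_k·r_k inherits s_{k+1} = s_{k-1} − q_k·s_k, t_{k+1} = t_{k-1} − q_k·t_k, so r_k = a·s_k + b·t_k at every step:
  q = 1: r = 17, s = 1 − 1·0 = 1, t = 0 − 1·1 = -1  (check: 274·1 + 257·(-1) = 17)
  q = 15: r = 2, s = 0 − 15·1 = -15, t = 1 − 15·(-1) = 16  (check: 274·(-15) + 257·16 = 2)
  q = 8: r = 1, s = 1 − 8·(-15) = 121, t = -1 − 8·16 = -129  (check: 274·121 + 257·(-129) = 1)
The row with r = 1 (the gcd) gives the Bezout coefficients s = 121, t = -129.
Result: 274 · (121) + 257 · (-129) = 1.

gcd(274, 257) = 1; s = 121, t = -129 (check: 274·121 + 257·(-129) = 1).


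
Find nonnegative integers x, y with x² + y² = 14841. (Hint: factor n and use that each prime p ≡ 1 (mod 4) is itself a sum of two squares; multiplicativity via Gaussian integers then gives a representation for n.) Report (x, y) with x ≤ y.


Step 1: Factor n = 14841 = 3^2 · 17 · 97.
Step 2: Check the mod-4 condition on each prime factor: 3 ≡ 3 (mod 4), exponent 2 (must be even); 17 ≡ 1 (mod 4), exponent 1; 97 ≡ 1 (mod 4), exponent 1.
All primes ≡ 3 (mod 4) appear to even exponent (or don't appear), so by the two-squares theorem n IS expressible as a sum of two squares.
Step 3: Build a representation. Group n = k² · m with k = 3 and m = 17 · 97 = 1649 (a product of primes ≡ 1 (mod 4)); a representation of m scales to one of n via (k·x)² + (k·y)² = k²(x² + y²). Each prime p ≡ 1 (mod 4) is itself a sum of two squares; find a² by testing p − a² for a perfect square:
  17: 17 − 1² = 16 = 4² ⇒ 17 = 1² + 4².
  97: 97 − 1² = 96, 97 − 2² = 93, 97 − 3² = 88, 97 − 4² = 81 = 9² ⇒ 97 = 4² + 9².
  Combine using the Brahmagupta–Fibonacci identity (a² + b²)(c² + d²) = (ac − bd)² + (ad + bc)² = (ac + bd)² + (ad − bc)²:
  17 · 97 = 1649: from (1² + 4²)(4² + 9²), take (1·4 − 4·9, 1·9 + 4·4) = (4 − 36, 9 + 16) = (-32, 25); dropping signs (only squares matter) gives (32, 25); check 32² + 25² = 1024 + 625 = 1649 ✓.
  Scale by k = 3: (3·32, 3·25) = (96, 75).
Step 4: Order so x ≤ y and verify: 75² + 96² = 5625 + 9216 = 14841 = n. ✓

n = 14841 = 75² + 96² (one valid representation with x ≤ y).


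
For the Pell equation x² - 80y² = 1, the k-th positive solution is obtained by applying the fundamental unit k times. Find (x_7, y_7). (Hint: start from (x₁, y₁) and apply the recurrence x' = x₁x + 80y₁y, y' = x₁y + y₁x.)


Step 1: Find the fundamental solution (x₁, y₁) of x² - 80y² = 1.
  Expand √80 as a continued fraction. a₀ = ⌊√80⌋ = 8; iterate m_{k+1} = d_k·a_k − m_k, d_{k+1} = (80 − m_{k+1}²)/d_k, a_{k+1} = ⌊(a₀ + m_{k+1})/d_{k+1}⌋ (starting m₀ = 0, d₀ = 1), with convergents p_k = a_k·p_{k-1} + p_{k-2}, q_k = a_k·q_{k-1} + q_{k-2} (p₋₁ = 1, q₋₁ = 0):
  k = 0: a₀ = 8; p₀/q₀ = 8/1; p₀² − 80·q₀² = 64 − 80 = -16.
  k = 1: m = 8, d = 16, a = ⌊(8 + 8)/16⌋ = 1; p/q = (1·8 + 1)/(1·1 + 0) = 9/1; p² − 80·q² = 81 − 80 = 1.
  The first convergent with p² − 80·q² = 1 gives the fundamental solution (x₁, y₁) = (9, 1).
Step 2: Apply the recurrence (x_{n+1}, y_{n+1}) = (x₁x_n + 80y₁y_n, x₁y_n + y₁x_n) repeatedly.
  From (x_1, y_1) = (9, 1): x_2 = 9·9 + 80·1·1 = 161; y_2 = 9·1 + 1·9 = 18.
  From (x_2, y_2) = (161, 18): x_3 = 9·161 + 80·1·18 = 2889; y_3 = 9·18 + 1·161 = 323.
  From (x_3, y_3) = (2889, 323): x_4 = 9·2889 + 80·1·323 = 51841; y_4 = 9·323 + 1·2889 = 5796.
  From (x_4, y_4) = (51841, 5796): x_5 = 9·51841 + 80·1·5796 = 930249; y_5 = 9·5796 + 1·51841 = 104005.
  From (x_5, y_5) = (930249, 104005): x_6 = 9·930249 + 80·1·104005 = 16692641; y_6 = 9·104005 + 1·930249 = 1866294.
  From (x_6, y_6) = (16692641, 1866294): x_7 = 9·16692641 + 80·1·1866294 = 299537289; y_7 = 9·1866294 + 1·16692641 = 33489287.
Step 3: Verify x_7² - 80·y_7² = 89722587501469521 - 89722587501469520 = 1 (should be 1). ✓

(x_1, y_1) = (9, 1); (x_7, y_7) = (299537289, 33489287).


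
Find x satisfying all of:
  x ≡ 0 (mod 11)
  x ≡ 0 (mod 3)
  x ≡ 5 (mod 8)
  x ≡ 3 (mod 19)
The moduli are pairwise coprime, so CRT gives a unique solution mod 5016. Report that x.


Product of moduli M = 11 · 3 · 8 · 19 = 5016.
Merge one congruence at a time:
  Start: x ≡ 0 (mod 11).
  Combine with x ≡ 0 (mod 3); new modulus lcm = 33.
    Write x = 0 + 11·t and substitute into x ≡ 0 (mod 3): 11·t ≡ 0 − 0 = 0 (mod 3).
    Reduce coefficients mod 3: 2·t ≡ 0 (mod 3).
    The inverse of 2 mod 3 is 2 (since 2·2 = 4 = 1·3 + 1), so t ≡ 2·0 = 0 ≡ 0 (mod 3).
    Then x = 0 + 11·0 = 0, valid modulo lcm(11, 3) = 33: x ≡ 0 (mod 33).
  Combine with x ≡ 5 (mod 8); new modulus lcm = 264.
    Write x = 0 + 33·t and substitute into x ≡ 5 (mod 8): 33·t ≡ 5 − 0 = 5 (mod 8).
    Reduce coefficients mod 8: 1·t ≡ 5 (mod 8).
    So t ≡ 5 (mod 8).
    Then x = 0 + 33·5 = 165, valid modulo lcm(33, 8) = 264: x ≡ 165 (mod 264).
  Combine with x ≡ 3 (mod 19); new modulus lcm = 5016.
    Write x = 165 + 264·t and substitute into x ≡ 3 (mod 19): 264·t ≡ 3 − 165 = -162 (mod 19).
    Reduce coefficients mod 19: 17·t ≡ 9 (mod 19).
    The inverse of 17 mod 19 is 9 (since 17·9 = 153 = 8·19 + 1), so t ≡ 9·9 = 81 ≡ 5 (mod 19).
    Then x = 165 + 264·5 = 1485, valid modulo lcm(264, 19) = 5016: x ≡ 1485 (mod 5016).
Verify against each original: 1485 mod 11 = 0, 1485 mod 3 = 0, 1485 mod 8 = 5, 1485 mod 19 = 3.

x ≡ 1485 (mod 5016).


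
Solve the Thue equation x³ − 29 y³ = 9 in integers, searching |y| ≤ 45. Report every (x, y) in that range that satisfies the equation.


The equation is x³ - 29y³ = 9. For fixed y, x³ = 29·y³ + 9, so a solution requires the RHS to be a perfect cube.
Strategy: iterate y from -45 to 45, compute RHS = 29·y³ + 9, and check whether it is a (positive or negative) perfect cube.
Check small values of y:
  y = 0: RHS = 9 is not a perfect cube.
  y = 1: RHS = 38 is not a perfect cube.
  y = -1: RHS = -20 is not a perfect cube.
  y = 2: RHS = 241 is not a perfect cube.
  y = -2: RHS = -223 is not a perfect cube.
  y = 3: RHS = 792 is not a perfect cube.
  y = -3: RHS = -774 is not a perfect cube.
Continuing the search up to |y| = 45 finds no solutions either.
No (x, y) in the scanned range satisfies the equation.

No integer solutions with |y| ≤ 45.


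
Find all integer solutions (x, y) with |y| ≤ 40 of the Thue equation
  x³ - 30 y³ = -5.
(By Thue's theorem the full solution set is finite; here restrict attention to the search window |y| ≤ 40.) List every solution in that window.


The equation is x³ - 30y³ = -5. For fixed y, x³ = 30·y³ − 5, so a solution requires the RHS to be a perfect cube.
Strategy: iterate y from -40 to 40, compute RHS = 30·y³ − 5, and check whether it is a (positive or negative) perfect cube.
Check small values of y:
  y = 0: RHS = -5 is not a perfect cube.
  y = 1: RHS = 25 is not a perfect cube.
  y = -1: RHS = -35 is not a perfect cube.
  y = 2: RHS = 235 is not a perfect cube.
  y = -2: RHS = -245 is not a perfect cube.
  y = 3: RHS = 805 is not a perfect cube.
  y = -3: RHS = -815 is not a perfect cube.
Continuing the search up to |y| = 40 finds no solutions either.
No (x, y) in the scanned range satisfies the equation.

No integer solutions with |y| ≤ 40.


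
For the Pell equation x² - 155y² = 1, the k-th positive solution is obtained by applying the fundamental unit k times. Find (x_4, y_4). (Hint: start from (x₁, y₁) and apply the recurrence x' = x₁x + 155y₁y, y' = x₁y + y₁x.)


Step 1: Find the fundamental solution (x₁, y₁) of x² - 155y² = 1.
  Expand √155 as a continued fraction. a₀ = ⌊√155⌋ = 12; iterate m_{k+1} = d_k·a_k − m_k, d_{k+1} = (155 − m_{k+1}²)/d_k, a_{k+1} = ⌊(a₀ + m_{k+1})/d_{k+1}⌋ (starting m₀ = 0, d₀ = 1), with convergents p_k = a_k·p_{k-1} + p_{k-2}, q_k = a_k·q_{k-1} + q_{k-2} (p₋₁ = 1, q₋₁ = 0):
  k = 0: a₀ = 12; p₀/q₀ = 12/1; p₀² − 155·q₀² = 144 − 155 = -11.
  k = 1: m = 12, d = 11, a = ⌊(12 + 12)/11⌋ = 2; p/q = (2·12 + 1)/(2·1 + 0) = 25/2; p² − 155·q² = 625 − 620 = 5.
  k = 2: m = 10, d = 5, a = ⌊(12 + 10)/5⌋ = 4; p/q = (4·25 + 12)/(4·2 + 1) = 112/9; p² − 155·q² = 12544 − 12555 = -11.
  k = 3: m = 10, d = 11, a = ⌊(12 + 10)/11⌋ = 2; p/q = (2·112 + 25)/(2·9 + 2) = 249/20; p² − 155·q² = 62001 − 62000 = 1.
  The first convergent with p² − 155·q² = 1 gives the fundamental solution (x₁, y₁) = (249, 20).
Step 2: Apply the recurrence (x_{n+1}, y_{n+1}) = (x₁x_n + 155y₁y_n, x₁y_n + y₁x_n) repeatedly.
  From (x_1, y_1) = (249, 20): x_2 = 249·249 + 155·20·20 = 124001; y_2 = 249·20 + 20·249 = 9960.
  From (x_2, y_2) = (124001, 9960): x_3 = 249·124001 + 155·20·9960 = 61752249; y_3 = 249·9960 + 20·124001 = 4960060.
  From (x_3, y_3) = (61752249, 4960060): x_4 = 249·61752249 + 155·20·4960060 = 30752496001; y_4 = 249·4960060 + 20·61752249 = 2470099920.
Step 3: Verify x_4² - 155·y_4² = 945716010291520992001 - 945716010291520992000 = 1 (should be 1). ✓

(x_1, y_1) = (249, 20); (x_4, y_4) = (30752496001, 2470099920).


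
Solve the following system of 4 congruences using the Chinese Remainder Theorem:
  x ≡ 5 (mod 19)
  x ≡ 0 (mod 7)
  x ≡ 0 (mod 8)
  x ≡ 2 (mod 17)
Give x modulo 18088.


Product of moduli M = 19 · 7 · 8 · 17 = 18088.
Merge one congruence at a time:
  Start: x ≡ 5 (mod 19).
  Combine with x ≡ 0 (mod 7); new modulus lcm = 133.
    Write x = 5 + 19·t and substitute into x ≡ 0 (mod 7): 19·t ≡ 0 − 5 = -5 (mod 7).
    Reduce coefficients mod 7: 5·t ≡ 2 (mod 7).
    The inverse of 5 mod 7 is 3 (since 5·3 = 15 = 2·7 + 1), so t ≡ 3·2 = 6 ≡ 6 (mod 7).
    Then x = 5 + 19·6 = 119, valid modulo lcm(19, 7) = 133: x ≡ 119 (mod 133).
  Combine with x ≡ 0 (mod 8); new modulus lcm = 1064.
    Write x = 119 + 133·t and substitute into x ≡ 0 (mod 8): 133·t ≡ 0 − 119 = -119 (mod 8).
    Reduce coefficients mod 8: 5·t ≡ 1 (mod 8).
    The inverse of 5 mod 8 is 5 (since 5·5 = 25 = 3·8 + 1), so t ≡ 5·1 = 5 ≡ 5 (mod 8).
    Then x = 119 + 133·5 = 784, valid modulo lcm(133, 8) = 1064: x ≡ 784 (mod 1064).
  Combine with x ≡ 2 (mod 17); new modulus lcm = 18088.
    Write x = 784 + 1064·t and substitute into x ≡ 2 (mod 17): 1064·t ≡ 2 − 784 = -782 (mod 17).
    Reduce coefficients mod 17: 10·t ≡ 0 (mod 17).
    The inverse of 10 mod 17 is 12 (since 10·12 = 120 = 7·17 + 1), so t ≡ 12·0 = 0 ≡ 0 (mod 17).
    Then x = 784 + 1064·0 = 784, valid modulo lcm(1064, 17) = 18088: x ≡ 784 (mod 18088).
Verify against each original: 784 mod 19 = 5, 784 mod 7 = 0, 784 mod 8 = 0, 784 mod 17 = 2.

x ≡ 784 (mod 18088).
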